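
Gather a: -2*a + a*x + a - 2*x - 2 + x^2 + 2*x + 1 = a*(x - 1) + x^2 - 1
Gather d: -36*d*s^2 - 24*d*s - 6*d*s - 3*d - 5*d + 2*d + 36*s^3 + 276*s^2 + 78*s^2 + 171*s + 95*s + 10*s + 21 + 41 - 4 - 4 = d*(-36*s^2 - 30*s - 6) + 36*s^3 + 354*s^2 + 276*s + 54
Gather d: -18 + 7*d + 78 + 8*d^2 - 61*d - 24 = 8*d^2 - 54*d + 36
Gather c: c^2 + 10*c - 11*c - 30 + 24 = c^2 - c - 6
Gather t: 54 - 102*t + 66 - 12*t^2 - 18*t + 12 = -12*t^2 - 120*t + 132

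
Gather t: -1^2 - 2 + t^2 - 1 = t^2 - 4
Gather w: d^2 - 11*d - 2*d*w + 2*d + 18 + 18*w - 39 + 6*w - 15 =d^2 - 9*d + w*(24 - 2*d) - 36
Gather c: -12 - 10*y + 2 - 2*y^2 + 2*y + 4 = -2*y^2 - 8*y - 6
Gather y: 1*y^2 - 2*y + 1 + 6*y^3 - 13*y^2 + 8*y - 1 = 6*y^3 - 12*y^2 + 6*y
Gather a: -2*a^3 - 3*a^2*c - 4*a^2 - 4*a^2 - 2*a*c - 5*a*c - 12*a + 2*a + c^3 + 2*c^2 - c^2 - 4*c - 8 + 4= -2*a^3 + a^2*(-3*c - 8) + a*(-7*c - 10) + c^3 + c^2 - 4*c - 4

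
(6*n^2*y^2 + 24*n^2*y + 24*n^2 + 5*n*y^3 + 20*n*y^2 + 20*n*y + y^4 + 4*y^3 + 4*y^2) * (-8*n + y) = -48*n^3*y^2 - 192*n^3*y - 192*n^3 - 34*n^2*y^3 - 136*n^2*y^2 - 136*n^2*y - 3*n*y^4 - 12*n*y^3 - 12*n*y^2 + y^5 + 4*y^4 + 4*y^3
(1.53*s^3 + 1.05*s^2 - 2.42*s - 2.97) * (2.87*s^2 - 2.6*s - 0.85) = 4.3911*s^5 - 0.9645*s^4 - 10.9759*s^3 - 3.1244*s^2 + 9.779*s + 2.5245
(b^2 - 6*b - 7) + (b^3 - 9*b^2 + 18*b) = b^3 - 8*b^2 + 12*b - 7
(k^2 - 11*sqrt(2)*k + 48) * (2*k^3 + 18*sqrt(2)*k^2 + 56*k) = 2*k^5 - 4*sqrt(2)*k^4 - 244*k^3 + 248*sqrt(2)*k^2 + 2688*k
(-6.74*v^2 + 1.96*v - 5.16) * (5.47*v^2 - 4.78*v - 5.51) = -36.8678*v^4 + 42.9384*v^3 - 0.456600000000002*v^2 + 13.8652*v + 28.4316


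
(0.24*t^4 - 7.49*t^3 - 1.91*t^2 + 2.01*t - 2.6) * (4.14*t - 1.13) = 0.9936*t^5 - 31.2798*t^4 + 0.5563*t^3 + 10.4797*t^2 - 13.0353*t + 2.938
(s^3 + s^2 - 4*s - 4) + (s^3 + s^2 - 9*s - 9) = 2*s^3 + 2*s^2 - 13*s - 13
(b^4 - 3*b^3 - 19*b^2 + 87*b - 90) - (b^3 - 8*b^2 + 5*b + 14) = b^4 - 4*b^3 - 11*b^2 + 82*b - 104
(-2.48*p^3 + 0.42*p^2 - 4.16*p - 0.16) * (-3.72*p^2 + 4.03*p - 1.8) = 9.2256*p^5 - 11.5568*p^4 + 21.6318*p^3 - 16.9256*p^2 + 6.8432*p + 0.288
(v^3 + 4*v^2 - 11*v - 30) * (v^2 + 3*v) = v^5 + 7*v^4 + v^3 - 63*v^2 - 90*v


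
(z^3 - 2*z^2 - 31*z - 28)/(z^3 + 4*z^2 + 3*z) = (z^2 - 3*z - 28)/(z*(z + 3))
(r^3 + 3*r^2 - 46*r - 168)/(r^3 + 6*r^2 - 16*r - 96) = (r - 7)/(r - 4)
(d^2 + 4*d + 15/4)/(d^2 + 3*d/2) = (d + 5/2)/d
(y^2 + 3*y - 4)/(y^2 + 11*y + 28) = (y - 1)/(y + 7)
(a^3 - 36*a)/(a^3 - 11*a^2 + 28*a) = (a^2 - 36)/(a^2 - 11*a + 28)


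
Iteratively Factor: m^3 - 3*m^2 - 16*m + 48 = (m + 4)*(m^2 - 7*m + 12) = (m - 3)*(m + 4)*(m - 4)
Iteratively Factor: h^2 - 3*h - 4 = (h - 4)*(h + 1)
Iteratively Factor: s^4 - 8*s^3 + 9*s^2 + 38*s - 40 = (s - 5)*(s^3 - 3*s^2 - 6*s + 8) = (s - 5)*(s - 1)*(s^2 - 2*s - 8) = (s - 5)*(s - 1)*(s + 2)*(s - 4)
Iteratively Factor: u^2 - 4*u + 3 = (u - 3)*(u - 1)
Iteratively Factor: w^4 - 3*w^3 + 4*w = (w)*(w^3 - 3*w^2 + 4) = w*(w - 2)*(w^2 - w - 2) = w*(w - 2)*(w + 1)*(w - 2)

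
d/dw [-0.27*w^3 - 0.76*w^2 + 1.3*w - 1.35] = -0.81*w^2 - 1.52*w + 1.3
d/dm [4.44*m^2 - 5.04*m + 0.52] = 8.88*m - 5.04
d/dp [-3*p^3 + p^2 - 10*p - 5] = -9*p^2 + 2*p - 10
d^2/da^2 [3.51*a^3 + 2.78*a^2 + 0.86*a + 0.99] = 21.06*a + 5.56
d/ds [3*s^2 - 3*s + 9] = 6*s - 3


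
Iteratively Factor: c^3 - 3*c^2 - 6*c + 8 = (c - 4)*(c^2 + c - 2) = (c - 4)*(c + 2)*(c - 1)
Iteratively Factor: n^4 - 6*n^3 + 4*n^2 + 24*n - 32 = (n - 2)*(n^3 - 4*n^2 - 4*n + 16) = (n - 2)*(n + 2)*(n^2 - 6*n + 8) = (n - 4)*(n - 2)*(n + 2)*(n - 2)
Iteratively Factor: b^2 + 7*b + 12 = (b + 3)*(b + 4)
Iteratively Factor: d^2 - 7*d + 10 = (d - 5)*(d - 2)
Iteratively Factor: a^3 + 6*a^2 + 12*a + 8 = (a + 2)*(a^2 + 4*a + 4) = (a + 2)^2*(a + 2)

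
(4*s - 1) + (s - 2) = 5*s - 3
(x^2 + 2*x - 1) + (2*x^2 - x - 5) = 3*x^2 + x - 6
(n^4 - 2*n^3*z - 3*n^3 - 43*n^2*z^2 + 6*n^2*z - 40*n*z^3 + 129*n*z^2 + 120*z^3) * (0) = 0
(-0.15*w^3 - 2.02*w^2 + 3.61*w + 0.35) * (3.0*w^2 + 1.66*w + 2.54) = -0.45*w^5 - 6.309*w^4 + 7.0958*w^3 + 1.9118*w^2 + 9.7504*w + 0.889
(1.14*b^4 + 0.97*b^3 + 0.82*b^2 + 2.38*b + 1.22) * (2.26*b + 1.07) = 2.5764*b^5 + 3.412*b^4 + 2.8911*b^3 + 6.2562*b^2 + 5.3038*b + 1.3054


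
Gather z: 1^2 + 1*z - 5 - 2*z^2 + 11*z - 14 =-2*z^2 + 12*z - 18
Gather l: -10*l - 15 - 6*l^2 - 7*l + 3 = -6*l^2 - 17*l - 12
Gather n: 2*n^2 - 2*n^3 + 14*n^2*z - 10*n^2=-2*n^3 + n^2*(14*z - 8)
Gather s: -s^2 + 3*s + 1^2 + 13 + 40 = -s^2 + 3*s + 54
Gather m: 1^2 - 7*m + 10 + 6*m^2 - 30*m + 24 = 6*m^2 - 37*m + 35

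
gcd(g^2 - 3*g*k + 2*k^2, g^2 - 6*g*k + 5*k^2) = g - k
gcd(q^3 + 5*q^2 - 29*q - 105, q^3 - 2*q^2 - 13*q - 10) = q - 5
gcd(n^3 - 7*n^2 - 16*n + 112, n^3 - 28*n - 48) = n + 4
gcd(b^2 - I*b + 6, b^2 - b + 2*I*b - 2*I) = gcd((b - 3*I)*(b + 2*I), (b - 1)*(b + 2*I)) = b + 2*I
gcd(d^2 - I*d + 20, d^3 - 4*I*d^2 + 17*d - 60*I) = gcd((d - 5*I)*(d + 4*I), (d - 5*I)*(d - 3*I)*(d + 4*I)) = d^2 - I*d + 20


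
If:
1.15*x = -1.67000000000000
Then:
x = -1.45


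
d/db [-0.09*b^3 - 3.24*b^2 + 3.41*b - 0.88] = -0.27*b^2 - 6.48*b + 3.41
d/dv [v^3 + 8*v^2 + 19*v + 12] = 3*v^2 + 16*v + 19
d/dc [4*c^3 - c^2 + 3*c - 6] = 12*c^2 - 2*c + 3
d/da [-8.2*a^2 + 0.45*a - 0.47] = 0.45 - 16.4*a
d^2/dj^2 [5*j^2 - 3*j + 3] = 10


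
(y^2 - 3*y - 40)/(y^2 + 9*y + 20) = (y - 8)/(y + 4)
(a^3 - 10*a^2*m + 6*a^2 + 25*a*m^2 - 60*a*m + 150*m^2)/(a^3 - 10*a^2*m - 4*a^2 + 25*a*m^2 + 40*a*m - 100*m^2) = (a + 6)/(a - 4)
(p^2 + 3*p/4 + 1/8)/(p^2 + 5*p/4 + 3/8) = (4*p + 1)/(4*p + 3)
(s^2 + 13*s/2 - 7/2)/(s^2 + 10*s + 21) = (s - 1/2)/(s + 3)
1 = 1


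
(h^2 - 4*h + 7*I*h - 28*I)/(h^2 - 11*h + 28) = (h + 7*I)/(h - 7)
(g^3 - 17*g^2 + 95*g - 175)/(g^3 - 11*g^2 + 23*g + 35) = (g - 5)/(g + 1)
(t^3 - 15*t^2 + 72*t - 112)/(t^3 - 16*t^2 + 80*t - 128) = (t - 7)/(t - 8)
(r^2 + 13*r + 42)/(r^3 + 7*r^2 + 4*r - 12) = (r + 7)/(r^2 + r - 2)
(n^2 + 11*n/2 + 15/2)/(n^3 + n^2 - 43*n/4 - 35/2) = 2*(n + 3)/(2*n^2 - 3*n - 14)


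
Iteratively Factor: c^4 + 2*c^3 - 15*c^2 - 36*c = (c + 3)*(c^3 - c^2 - 12*c) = c*(c + 3)*(c^2 - c - 12) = c*(c - 4)*(c + 3)*(c + 3)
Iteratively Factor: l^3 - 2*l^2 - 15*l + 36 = (l + 4)*(l^2 - 6*l + 9) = (l - 3)*(l + 4)*(l - 3)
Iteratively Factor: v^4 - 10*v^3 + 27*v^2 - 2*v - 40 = (v - 4)*(v^3 - 6*v^2 + 3*v + 10) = (v - 5)*(v - 4)*(v^2 - v - 2) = (v - 5)*(v - 4)*(v - 2)*(v + 1)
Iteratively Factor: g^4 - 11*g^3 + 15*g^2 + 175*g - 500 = (g - 5)*(g^3 - 6*g^2 - 15*g + 100) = (g - 5)^2*(g^2 - g - 20) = (g - 5)^3*(g + 4)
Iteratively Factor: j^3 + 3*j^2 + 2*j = (j + 1)*(j^2 + 2*j) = (j + 1)*(j + 2)*(j)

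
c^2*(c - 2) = c^3 - 2*c^2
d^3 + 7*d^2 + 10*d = d*(d + 2)*(d + 5)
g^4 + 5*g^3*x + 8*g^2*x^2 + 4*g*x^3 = g*(g + x)*(g + 2*x)^2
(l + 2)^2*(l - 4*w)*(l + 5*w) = l^4 + l^3*w + 4*l^3 - 20*l^2*w^2 + 4*l^2*w + 4*l^2 - 80*l*w^2 + 4*l*w - 80*w^2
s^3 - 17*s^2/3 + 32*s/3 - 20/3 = (s - 2)^2*(s - 5/3)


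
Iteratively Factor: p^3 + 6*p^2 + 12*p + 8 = (p + 2)*(p^2 + 4*p + 4) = (p + 2)^2*(p + 2)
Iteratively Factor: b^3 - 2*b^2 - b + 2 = (b - 2)*(b^2 - 1) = (b - 2)*(b - 1)*(b + 1)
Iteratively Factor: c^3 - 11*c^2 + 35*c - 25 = (c - 1)*(c^2 - 10*c + 25) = (c - 5)*(c - 1)*(c - 5)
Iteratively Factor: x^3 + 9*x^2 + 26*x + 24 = (x + 4)*(x^2 + 5*x + 6) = (x + 2)*(x + 4)*(x + 3)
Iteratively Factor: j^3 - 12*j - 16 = (j + 2)*(j^2 - 2*j - 8) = (j + 2)^2*(j - 4)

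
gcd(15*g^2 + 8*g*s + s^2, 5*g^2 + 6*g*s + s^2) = 5*g + s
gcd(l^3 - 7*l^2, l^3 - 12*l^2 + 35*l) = l^2 - 7*l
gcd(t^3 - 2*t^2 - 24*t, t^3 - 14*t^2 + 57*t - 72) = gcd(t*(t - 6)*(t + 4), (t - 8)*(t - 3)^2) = 1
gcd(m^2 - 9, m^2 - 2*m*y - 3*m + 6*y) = m - 3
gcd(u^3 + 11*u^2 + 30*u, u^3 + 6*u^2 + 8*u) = u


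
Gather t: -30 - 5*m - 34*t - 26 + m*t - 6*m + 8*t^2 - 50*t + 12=-11*m + 8*t^2 + t*(m - 84) - 44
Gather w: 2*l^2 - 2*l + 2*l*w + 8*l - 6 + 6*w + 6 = 2*l^2 + 6*l + w*(2*l + 6)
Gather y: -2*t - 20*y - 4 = -2*t - 20*y - 4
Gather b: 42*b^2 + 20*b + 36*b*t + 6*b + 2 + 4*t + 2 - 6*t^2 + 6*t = 42*b^2 + b*(36*t + 26) - 6*t^2 + 10*t + 4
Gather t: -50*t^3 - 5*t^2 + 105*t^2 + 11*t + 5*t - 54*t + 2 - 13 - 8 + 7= -50*t^3 + 100*t^2 - 38*t - 12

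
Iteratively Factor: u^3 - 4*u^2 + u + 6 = (u - 3)*(u^2 - u - 2) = (u - 3)*(u + 1)*(u - 2)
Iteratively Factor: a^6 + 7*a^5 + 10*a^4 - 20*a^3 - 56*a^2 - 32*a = (a + 4)*(a^5 + 3*a^4 - 2*a^3 - 12*a^2 - 8*a) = (a + 2)*(a + 4)*(a^4 + a^3 - 4*a^2 - 4*a) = (a - 2)*(a + 2)*(a + 4)*(a^3 + 3*a^2 + 2*a) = (a - 2)*(a + 1)*(a + 2)*(a + 4)*(a^2 + 2*a) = (a - 2)*(a + 1)*(a + 2)^2*(a + 4)*(a)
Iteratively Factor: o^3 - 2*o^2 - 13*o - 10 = (o - 5)*(o^2 + 3*o + 2) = (o - 5)*(o + 1)*(o + 2)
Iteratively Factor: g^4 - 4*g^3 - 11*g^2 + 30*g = (g - 5)*(g^3 + g^2 - 6*g) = (g - 5)*(g + 3)*(g^2 - 2*g) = g*(g - 5)*(g + 3)*(g - 2)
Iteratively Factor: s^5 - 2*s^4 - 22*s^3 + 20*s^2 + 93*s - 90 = (s - 5)*(s^4 + 3*s^3 - 7*s^2 - 15*s + 18) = (s - 5)*(s - 1)*(s^3 + 4*s^2 - 3*s - 18) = (s - 5)*(s - 1)*(s + 3)*(s^2 + s - 6) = (s - 5)*(s - 2)*(s - 1)*(s + 3)*(s + 3)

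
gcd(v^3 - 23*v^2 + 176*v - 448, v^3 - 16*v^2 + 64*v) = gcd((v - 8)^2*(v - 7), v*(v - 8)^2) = v^2 - 16*v + 64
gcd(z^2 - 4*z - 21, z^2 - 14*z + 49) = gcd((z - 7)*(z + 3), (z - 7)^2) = z - 7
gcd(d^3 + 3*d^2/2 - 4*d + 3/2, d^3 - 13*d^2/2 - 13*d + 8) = d - 1/2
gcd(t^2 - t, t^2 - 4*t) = t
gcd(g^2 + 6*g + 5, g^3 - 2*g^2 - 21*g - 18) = g + 1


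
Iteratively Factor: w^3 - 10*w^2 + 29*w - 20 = (w - 1)*(w^2 - 9*w + 20) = (w - 5)*(w - 1)*(w - 4)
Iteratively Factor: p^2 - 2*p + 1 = (p - 1)*(p - 1)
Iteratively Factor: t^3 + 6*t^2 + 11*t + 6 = (t + 1)*(t^2 + 5*t + 6) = (t + 1)*(t + 3)*(t + 2)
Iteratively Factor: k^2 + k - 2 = (k + 2)*(k - 1)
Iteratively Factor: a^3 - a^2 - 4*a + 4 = (a - 2)*(a^2 + a - 2) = (a - 2)*(a + 2)*(a - 1)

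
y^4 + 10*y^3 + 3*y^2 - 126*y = y*(y - 3)*(y + 6)*(y + 7)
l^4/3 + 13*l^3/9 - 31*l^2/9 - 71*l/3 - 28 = (l/3 + 1)*(l - 4)*(l + 7/3)*(l + 3)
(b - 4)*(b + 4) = b^2 - 16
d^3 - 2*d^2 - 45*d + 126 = (d - 6)*(d - 3)*(d + 7)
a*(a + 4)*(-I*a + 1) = -I*a^3 + a^2 - 4*I*a^2 + 4*a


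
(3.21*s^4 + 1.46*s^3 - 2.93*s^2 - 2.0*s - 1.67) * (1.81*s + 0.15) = 5.8101*s^5 + 3.1241*s^4 - 5.0843*s^3 - 4.0595*s^2 - 3.3227*s - 0.2505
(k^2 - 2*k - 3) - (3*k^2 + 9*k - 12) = -2*k^2 - 11*k + 9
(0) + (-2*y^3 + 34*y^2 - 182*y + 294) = -2*y^3 + 34*y^2 - 182*y + 294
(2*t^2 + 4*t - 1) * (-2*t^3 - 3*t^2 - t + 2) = -4*t^5 - 14*t^4 - 12*t^3 + 3*t^2 + 9*t - 2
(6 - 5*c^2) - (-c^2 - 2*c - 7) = -4*c^2 + 2*c + 13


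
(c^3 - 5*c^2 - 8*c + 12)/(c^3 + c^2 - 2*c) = (c - 6)/c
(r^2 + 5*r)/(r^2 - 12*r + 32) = r*(r + 5)/(r^2 - 12*r + 32)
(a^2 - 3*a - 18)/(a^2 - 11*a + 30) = (a + 3)/(a - 5)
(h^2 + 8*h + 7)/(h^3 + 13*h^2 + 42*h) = (h + 1)/(h*(h + 6))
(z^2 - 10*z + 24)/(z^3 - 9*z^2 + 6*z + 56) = (z - 6)/(z^2 - 5*z - 14)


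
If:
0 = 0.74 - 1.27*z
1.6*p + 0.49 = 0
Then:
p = -0.31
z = 0.58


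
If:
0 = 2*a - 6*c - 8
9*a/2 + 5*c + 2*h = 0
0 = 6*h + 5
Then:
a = 50/37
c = -98/111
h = -5/6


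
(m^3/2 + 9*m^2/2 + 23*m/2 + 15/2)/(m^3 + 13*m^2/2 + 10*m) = (m^3 + 9*m^2 + 23*m + 15)/(m*(2*m^2 + 13*m + 20))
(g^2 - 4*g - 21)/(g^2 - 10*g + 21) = (g + 3)/(g - 3)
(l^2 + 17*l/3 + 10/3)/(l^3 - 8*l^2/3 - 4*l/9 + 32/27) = 9*(l + 5)/(9*l^2 - 30*l + 16)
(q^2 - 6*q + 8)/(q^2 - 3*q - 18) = (-q^2 + 6*q - 8)/(-q^2 + 3*q + 18)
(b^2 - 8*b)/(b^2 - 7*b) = (b - 8)/(b - 7)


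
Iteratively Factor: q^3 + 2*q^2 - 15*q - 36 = (q + 3)*(q^2 - q - 12) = (q - 4)*(q + 3)*(q + 3)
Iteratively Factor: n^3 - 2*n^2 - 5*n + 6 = (n - 3)*(n^2 + n - 2) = (n - 3)*(n + 2)*(n - 1)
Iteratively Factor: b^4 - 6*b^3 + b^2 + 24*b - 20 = (b - 1)*(b^3 - 5*b^2 - 4*b + 20) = (b - 5)*(b - 1)*(b^2 - 4) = (b - 5)*(b - 2)*(b - 1)*(b + 2)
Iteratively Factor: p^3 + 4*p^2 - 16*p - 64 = (p + 4)*(p^2 - 16) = (p + 4)^2*(p - 4)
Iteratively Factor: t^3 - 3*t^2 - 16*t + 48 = (t - 3)*(t^2 - 16) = (t - 3)*(t + 4)*(t - 4)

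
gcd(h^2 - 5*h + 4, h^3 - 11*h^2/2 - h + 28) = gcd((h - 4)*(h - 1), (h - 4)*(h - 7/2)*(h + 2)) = h - 4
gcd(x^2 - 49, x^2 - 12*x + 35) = x - 7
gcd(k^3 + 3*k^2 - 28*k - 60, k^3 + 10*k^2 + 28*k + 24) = k^2 + 8*k + 12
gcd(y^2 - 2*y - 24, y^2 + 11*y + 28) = y + 4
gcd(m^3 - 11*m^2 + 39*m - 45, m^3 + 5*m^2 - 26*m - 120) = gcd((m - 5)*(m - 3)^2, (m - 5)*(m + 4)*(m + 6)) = m - 5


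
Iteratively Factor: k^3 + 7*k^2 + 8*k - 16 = (k + 4)*(k^2 + 3*k - 4) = (k + 4)^2*(k - 1)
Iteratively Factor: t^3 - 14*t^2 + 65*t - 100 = (t - 5)*(t^2 - 9*t + 20) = (t - 5)^2*(t - 4)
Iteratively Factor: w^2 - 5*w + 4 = (w - 4)*(w - 1)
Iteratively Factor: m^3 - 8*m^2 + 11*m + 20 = (m - 5)*(m^2 - 3*m - 4) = (m - 5)*(m + 1)*(m - 4)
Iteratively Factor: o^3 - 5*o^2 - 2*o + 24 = (o - 3)*(o^2 - 2*o - 8) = (o - 4)*(o - 3)*(o + 2)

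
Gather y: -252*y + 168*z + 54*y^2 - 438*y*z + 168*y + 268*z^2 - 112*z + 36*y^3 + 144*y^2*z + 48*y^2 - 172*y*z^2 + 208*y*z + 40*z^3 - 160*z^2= 36*y^3 + y^2*(144*z + 102) + y*(-172*z^2 - 230*z - 84) + 40*z^3 + 108*z^2 + 56*z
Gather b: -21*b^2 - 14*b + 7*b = -21*b^2 - 7*b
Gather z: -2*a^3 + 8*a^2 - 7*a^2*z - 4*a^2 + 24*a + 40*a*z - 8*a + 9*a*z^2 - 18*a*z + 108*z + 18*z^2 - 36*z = -2*a^3 + 4*a^2 + 16*a + z^2*(9*a + 18) + z*(-7*a^2 + 22*a + 72)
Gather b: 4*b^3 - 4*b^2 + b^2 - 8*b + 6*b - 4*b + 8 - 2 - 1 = 4*b^3 - 3*b^2 - 6*b + 5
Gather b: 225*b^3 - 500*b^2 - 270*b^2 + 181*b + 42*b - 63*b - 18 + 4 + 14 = 225*b^3 - 770*b^2 + 160*b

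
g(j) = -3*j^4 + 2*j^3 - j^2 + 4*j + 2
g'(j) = -12*j^3 + 6*j^2 - 2*j + 4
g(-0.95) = -6.86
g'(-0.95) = 21.60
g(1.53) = -3.50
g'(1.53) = -27.99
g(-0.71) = -2.82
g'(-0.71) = 12.74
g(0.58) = 4.03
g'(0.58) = 2.52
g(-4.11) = -1026.21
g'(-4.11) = 946.69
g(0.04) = 2.16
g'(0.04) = 3.93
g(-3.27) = -434.72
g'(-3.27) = 494.29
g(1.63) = -6.65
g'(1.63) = -35.29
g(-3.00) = -316.00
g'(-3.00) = 388.00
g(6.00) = -3466.00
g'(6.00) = -2384.00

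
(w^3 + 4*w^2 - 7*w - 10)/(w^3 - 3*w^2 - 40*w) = (w^2 - w - 2)/(w*(w - 8))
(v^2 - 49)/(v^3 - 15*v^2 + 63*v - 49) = (v + 7)/(v^2 - 8*v + 7)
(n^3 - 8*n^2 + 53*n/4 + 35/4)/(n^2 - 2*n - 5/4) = (2*n^2 - 17*n + 35)/(2*n - 5)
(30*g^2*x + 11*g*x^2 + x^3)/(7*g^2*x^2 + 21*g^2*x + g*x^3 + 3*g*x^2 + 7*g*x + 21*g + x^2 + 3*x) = x*(30*g^2 + 11*g*x + x^2)/(7*g^2*x^2 + 21*g^2*x + g*x^3 + 3*g*x^2 + 7*g*x + 21*g + x^2 + 3*x)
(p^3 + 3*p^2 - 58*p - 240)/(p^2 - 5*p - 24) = (p^2 + 11*p + 30)/(p + 3)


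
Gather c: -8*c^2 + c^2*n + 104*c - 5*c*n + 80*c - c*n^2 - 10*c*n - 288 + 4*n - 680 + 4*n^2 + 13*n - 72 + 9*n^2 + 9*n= c^2*(n - 8) + c*(-n^2 - 15*n + 184) + 13*n^2 + 26*n - 1040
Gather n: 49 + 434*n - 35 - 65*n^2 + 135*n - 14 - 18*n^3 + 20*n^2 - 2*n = -18*n^3 - 45*n^2 + 567*n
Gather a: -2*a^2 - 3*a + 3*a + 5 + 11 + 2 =18 - 2*a^2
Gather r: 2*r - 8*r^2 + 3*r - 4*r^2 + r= -12*r^2 + 6*r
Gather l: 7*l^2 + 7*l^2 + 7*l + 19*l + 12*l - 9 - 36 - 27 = 14*l^2 + 38*l - 72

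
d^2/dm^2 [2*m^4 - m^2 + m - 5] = 24*m^2 - 2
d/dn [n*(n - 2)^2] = (n - 2)*(3*n - 2)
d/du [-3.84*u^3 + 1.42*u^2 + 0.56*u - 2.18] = -11.52*u^2 + 2.84*u + 0.56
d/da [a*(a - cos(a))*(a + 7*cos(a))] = -6*a^2*sin(a) + 3*a^2 + 7*a*sin(2*a) + 12*a*cos(a) - 7*cos(a)^2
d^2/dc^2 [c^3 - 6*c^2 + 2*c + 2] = 6*c - 12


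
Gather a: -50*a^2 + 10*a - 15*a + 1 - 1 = -50*a^2 - 5*a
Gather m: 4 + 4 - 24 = -16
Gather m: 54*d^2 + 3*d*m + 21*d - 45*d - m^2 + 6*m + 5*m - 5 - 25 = 54*d^2 - 24*d - m^2 + m*(3*d + 11) - 30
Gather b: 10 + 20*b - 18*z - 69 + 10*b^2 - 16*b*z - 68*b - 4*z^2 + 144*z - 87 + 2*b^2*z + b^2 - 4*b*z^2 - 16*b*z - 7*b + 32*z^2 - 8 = b^2*(2*z + 11) + b*(-4*z^2 - 32*z - 55) + 28*z^2 + 126*z - 154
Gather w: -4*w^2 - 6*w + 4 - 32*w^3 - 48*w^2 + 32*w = -32*w^3 - 52*w^2 + 26*w + 4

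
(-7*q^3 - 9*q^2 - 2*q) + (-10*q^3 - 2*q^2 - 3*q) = -17*q^3 - 11*q^2 - 5*q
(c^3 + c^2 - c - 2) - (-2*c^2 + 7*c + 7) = c^3 + 3*c^2 - 8*c - 9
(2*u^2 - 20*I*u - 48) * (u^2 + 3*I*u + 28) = 2*u^4 - 14*I*u^3 + 68*u^2 - 704*I*u - 1344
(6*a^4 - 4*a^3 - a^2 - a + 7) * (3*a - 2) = 18*a^5 - 24*a^4 + 5*a^3 - a^2 + 23*a - 14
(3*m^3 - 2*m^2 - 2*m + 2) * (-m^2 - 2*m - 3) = -3*m^5 - 4*m^4 - 3*m^3 + 8*m^2 + 2*m - 6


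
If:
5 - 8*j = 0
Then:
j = 5/8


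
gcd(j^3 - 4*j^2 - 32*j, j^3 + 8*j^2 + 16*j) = j^2 + 4*j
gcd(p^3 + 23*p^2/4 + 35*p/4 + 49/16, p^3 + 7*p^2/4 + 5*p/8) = p + 1/2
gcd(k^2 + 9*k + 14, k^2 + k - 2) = k + 2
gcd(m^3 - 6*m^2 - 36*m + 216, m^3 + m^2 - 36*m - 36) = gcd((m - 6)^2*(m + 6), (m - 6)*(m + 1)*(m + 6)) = m^2 - 36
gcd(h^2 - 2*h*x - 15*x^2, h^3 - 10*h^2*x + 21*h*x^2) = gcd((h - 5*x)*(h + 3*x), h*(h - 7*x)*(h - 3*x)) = 1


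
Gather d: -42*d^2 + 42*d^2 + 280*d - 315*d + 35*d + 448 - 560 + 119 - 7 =0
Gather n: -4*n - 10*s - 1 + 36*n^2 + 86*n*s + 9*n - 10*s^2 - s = 36*n^2 + n*(86*s + 5) - 10*s^2 - 11*s - 1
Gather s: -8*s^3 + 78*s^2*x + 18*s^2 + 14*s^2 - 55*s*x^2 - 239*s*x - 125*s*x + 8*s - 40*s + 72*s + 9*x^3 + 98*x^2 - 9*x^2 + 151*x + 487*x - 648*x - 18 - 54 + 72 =-8*s^3 + s^2*(78*x + 32) + s*(-55*x^2 - 364*x + 40) + 9*x^3 + 89*x^2 - 10*x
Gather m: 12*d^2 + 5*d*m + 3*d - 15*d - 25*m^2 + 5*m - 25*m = 12*d^2 - 12*d - 25*m^2 + m*(5*d - 20)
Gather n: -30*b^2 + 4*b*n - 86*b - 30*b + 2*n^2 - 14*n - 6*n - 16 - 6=-30*b^2 - 116*b + 2*n^2 + n*(4*b - 20) - 22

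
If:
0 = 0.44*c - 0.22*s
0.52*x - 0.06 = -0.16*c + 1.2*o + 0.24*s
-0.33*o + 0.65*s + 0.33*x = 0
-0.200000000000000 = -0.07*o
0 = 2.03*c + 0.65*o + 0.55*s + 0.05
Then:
No Solution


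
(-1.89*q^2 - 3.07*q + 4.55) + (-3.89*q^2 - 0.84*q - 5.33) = -5.78*q^2 - 3.91*q - 0.78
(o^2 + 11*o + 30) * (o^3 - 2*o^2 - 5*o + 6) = o^5 + 9*o^4 + 3*o^3 - 109*o^2 - 84*o + 180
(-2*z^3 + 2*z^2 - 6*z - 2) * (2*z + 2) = -4*z^4 - 8*z^2 - 16*z - 4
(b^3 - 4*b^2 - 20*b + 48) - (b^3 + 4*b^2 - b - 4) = -8*b^2 - 19*b + 52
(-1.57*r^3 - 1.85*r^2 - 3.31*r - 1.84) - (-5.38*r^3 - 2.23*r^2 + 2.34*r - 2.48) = 3.81*r^3 + 0.38*r^2 - 5.65*r + 0.64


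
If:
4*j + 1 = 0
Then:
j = -1/4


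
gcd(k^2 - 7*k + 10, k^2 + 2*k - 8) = k - 2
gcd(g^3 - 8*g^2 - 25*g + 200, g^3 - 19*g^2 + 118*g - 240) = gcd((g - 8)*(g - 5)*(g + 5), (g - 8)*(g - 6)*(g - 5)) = g^2 - 13*g + 40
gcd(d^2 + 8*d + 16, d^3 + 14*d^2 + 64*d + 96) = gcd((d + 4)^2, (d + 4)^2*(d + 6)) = d^2 + 8*d + 16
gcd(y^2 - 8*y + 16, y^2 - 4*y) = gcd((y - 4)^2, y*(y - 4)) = y - 4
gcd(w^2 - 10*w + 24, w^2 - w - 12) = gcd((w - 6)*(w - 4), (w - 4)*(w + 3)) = w - 4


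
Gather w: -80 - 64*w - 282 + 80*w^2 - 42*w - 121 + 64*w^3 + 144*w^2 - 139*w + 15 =64*w^3 + 224*w^2 - 245*w - 468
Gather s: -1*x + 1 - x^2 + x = 1 - x^2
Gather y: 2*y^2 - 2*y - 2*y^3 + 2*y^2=-2*y^3 + 4*y^2 - 2*y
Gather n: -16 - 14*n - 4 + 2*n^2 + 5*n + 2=2*n^2 - 9*n - 18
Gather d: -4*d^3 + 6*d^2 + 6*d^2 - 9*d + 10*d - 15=-4*d^3 + 12*d^2 + d - 15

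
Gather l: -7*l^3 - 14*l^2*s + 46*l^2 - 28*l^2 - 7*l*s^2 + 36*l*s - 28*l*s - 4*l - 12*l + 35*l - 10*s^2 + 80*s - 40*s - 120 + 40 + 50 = -7*l^3 + l^2*(18 - 14*s) + l*(-7*s^2 + 8*s + 19) - 10*s^2 + 40*s - 30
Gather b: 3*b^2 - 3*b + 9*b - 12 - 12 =3*b^2 + 6*b - 24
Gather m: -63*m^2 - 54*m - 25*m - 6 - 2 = -63*m^2 - 79*m - 8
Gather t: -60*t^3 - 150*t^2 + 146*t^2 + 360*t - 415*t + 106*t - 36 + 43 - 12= -60*t^3 - 4*t^2 + 51*t - 5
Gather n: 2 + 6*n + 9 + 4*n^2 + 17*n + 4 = 4*n^2 + 23*n + 15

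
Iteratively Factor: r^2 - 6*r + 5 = (r - 5)*(r - 1)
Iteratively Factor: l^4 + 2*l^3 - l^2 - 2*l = (l)*(l^3 + 2*l^2 - l - 2) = l*(l + 2)*(l^2 - 1) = l*(l + 1)*(l + 2)*(l - 1)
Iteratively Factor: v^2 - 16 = (v + 4)*(v - 4)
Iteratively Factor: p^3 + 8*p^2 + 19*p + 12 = (p + 3)*(p^2 + 5*p + 4) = (p + 3)*(p + 4)*(p + 1)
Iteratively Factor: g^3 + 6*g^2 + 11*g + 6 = (g + 2)*(g^2 + 4*g + 3) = (g + 2)*(g + 3)*(g + 1)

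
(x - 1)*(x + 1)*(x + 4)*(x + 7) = x^4 + 11*x^3 + 27*x^2 - 11*x - 28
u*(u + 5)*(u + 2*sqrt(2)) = u^3 + 2*sqrt(2)*u^2 + 5*u^2 + 10*sqrt(2)*u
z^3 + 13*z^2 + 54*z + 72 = (z + 3)*(z + 4)*(z + 6)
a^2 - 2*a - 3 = (a - 3)*(a + 1)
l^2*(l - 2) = l^3 - 2*l^2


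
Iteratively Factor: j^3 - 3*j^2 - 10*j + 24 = (j + 3)*(j^2 - 6*j + 8) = (j - 2)*(j + 3)*(j - 4)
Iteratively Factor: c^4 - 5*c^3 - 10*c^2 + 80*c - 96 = (c - 2)*(c^3 - 3*c^2 - 16*c + 48) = (c - 4)*(c - 2)*(c^2 + c - 12) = (c - 4)*(c - 2)*(c + 4)*(c - 3)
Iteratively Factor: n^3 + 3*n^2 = (n + 3)*(n^2) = n*(n + 3)*(n)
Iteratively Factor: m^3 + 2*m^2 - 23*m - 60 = (m + 3)*(m^2 - m - 20) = (m - 5)*(m + 3)*(m + 4)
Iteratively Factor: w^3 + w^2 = (w)*(w^2 + w) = w^2*(w + 1)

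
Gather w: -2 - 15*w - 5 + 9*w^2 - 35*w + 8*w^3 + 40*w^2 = 8*w^3 + 49*w^2 - 50*w - 7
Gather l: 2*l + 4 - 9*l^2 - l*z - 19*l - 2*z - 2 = -9*l^2 + l*(-z - 17) - 2*z + 2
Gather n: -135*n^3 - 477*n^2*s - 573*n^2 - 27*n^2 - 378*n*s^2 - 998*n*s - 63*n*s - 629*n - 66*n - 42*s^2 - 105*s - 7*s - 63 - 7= -135*n^3 + n^2*(-477*s - 600) + n*(-378*s^2 - 1061*s - 695) - 42*s^2 - 112*s - 70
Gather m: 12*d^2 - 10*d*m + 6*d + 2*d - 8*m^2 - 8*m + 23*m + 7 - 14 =12*d^2 + 8*d - 8*m^2 + m*(15 - 10*d) - 7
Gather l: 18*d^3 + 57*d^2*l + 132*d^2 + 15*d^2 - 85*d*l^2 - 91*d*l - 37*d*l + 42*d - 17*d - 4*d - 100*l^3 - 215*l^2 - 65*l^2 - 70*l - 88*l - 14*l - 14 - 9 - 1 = 18*d^3 + 147*d^2 + 21*d - 100*l^3 + l^2*(-85*d - 280) + l*(57*d^2 - 128*d - 172) - 24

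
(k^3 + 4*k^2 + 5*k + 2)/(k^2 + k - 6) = (k^3 + 4*k^2 + 5*k + 2)/(k^2 + k - 6)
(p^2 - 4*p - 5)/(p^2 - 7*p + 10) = (p + 1)/(p - 2)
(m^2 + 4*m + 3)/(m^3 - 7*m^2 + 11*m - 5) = (m^2 + 4*m + 3)/(m^3 - 7*m^2 + 11*m - 5)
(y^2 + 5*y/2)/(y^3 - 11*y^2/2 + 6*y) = (2*y + 5)/(2*y^2 - 11*y + 12)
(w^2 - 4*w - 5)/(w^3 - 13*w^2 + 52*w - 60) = (w + 1)/(w^2 - 8*w + 12)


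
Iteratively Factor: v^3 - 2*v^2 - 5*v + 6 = (v - 3)*(v^2 + v - 2) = (v - 3)*(v + 2)*(v - 1)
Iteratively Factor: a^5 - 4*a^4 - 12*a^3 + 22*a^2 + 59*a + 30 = (a + 2)*(a^4 - 6*a^3 + 22*a + 15) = (a + 1)*(a + 2)*(a^3 - 7*a^2 + 7*a + 15) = (a + 1)^2*(a + 2)*(a^2 - 8*a + 15) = (a - 3)*(a + 1)^2*(a + 2)*(a - 5)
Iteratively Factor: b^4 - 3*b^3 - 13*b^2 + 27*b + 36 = (b + 1)*(b^3 - 4*b^2 - 9*b + 36) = (b - 4)*(b + 1)*(b^2 - 9) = (b - 4)*(b - 3)*(b + 1)*(b + 3)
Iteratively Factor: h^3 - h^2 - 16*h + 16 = (h - 4)*(h^2 + 3*h - 4) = (h - 4)*(h - 1)*(h + 4)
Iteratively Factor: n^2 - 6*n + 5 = (n - 1)*(n - 5)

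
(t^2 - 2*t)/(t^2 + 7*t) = (t - 2)/(t + 7)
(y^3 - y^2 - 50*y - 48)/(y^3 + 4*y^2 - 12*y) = (y^2 - 7*y - 8)/(y*(y - 2))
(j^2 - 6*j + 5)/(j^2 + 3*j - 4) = (j - 5)/(j + 4)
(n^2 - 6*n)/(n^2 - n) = (n - 6)/(n - 1)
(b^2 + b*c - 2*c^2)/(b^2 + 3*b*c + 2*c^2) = (b - c)/(b + c)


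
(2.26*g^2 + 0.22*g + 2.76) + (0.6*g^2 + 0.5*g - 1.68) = 2.86*g^2 + 0.72*g + 1.08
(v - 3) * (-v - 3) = 9 - v^2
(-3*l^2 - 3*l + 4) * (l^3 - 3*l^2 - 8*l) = -3*l^5 + 6*l^4 + 37*l^3 + 12*l^2 - 32*l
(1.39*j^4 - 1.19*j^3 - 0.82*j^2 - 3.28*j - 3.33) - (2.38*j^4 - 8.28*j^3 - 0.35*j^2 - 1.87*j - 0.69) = -0.99*j^4 + 7.09*j^3 - 0.47*j^2 - 1.41*j - 2.64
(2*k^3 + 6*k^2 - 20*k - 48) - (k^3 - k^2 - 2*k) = k^3 + 7*k^2 - 18*k - 48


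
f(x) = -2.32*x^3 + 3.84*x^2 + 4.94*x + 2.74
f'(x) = -6.96*x^2 + 7.68*x + 4.94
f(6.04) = -338.54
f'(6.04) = -202.58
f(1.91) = 10.02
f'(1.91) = -5.78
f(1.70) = 10.84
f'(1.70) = -2.12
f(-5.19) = 404.87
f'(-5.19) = -222.39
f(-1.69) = 16.56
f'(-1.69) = -27.92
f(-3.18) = 100.47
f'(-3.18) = -89.86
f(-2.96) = 81.93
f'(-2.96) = -78.77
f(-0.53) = 1.55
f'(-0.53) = -1.09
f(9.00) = -1333.04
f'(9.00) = -489.70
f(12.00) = -3393.98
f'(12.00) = -905.14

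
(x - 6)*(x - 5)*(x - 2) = x^3 - 13*x^2 + 52*x - 60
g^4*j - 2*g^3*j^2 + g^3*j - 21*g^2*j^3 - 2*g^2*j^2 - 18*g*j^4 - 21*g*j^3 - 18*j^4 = (g - 6*j)*(g + j)*(g + 3*j)*(g*j + j)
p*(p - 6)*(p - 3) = p^3 - 9*p^2 + 18*p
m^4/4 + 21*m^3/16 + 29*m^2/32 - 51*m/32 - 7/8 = (m/4 + 1)*(m - 1)*(m + 1/2)*(m + 7/4)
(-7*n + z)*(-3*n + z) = 21*n^2 - 10*n*z + z^2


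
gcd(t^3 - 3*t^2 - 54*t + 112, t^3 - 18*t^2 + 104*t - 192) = t - 8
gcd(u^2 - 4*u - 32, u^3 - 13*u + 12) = u + 4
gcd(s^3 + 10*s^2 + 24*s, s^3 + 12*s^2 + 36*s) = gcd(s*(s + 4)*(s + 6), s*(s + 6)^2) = s^2 + 6*s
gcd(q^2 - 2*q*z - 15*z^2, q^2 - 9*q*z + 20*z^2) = -q + 5*z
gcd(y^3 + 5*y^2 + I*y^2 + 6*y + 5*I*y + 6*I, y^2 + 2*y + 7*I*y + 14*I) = y + 2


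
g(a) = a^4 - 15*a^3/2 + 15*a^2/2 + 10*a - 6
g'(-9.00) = -4863.50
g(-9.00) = 12540.00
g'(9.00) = 1238.50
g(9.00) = 1785.00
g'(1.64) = -8.27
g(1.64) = 4.72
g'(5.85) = 128.55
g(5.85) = -21.16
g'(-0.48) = -2.83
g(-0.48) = -8.19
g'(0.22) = 12.25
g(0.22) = -3.51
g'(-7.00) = -2569.50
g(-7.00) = 5265.00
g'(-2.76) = -286.89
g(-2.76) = 239.24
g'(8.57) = 1003.73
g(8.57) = 1304.02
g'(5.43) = 68.45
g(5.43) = -61.98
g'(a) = 4*a^3 - 45*a^2/2 + 15*a + 10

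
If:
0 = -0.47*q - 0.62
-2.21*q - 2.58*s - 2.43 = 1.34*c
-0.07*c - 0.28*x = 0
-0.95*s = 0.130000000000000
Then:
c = 0.63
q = -1.32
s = -0.14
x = -0.16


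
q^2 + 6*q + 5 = (q + 1)*(q + 5)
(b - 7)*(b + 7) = b^2 - 49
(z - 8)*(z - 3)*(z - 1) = z^3 - 12*z^2 + 35*z - 24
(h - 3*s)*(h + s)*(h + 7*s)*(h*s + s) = h^4*s + 5*h^3*s^2 + h^3*s - 17*h^2*s^3 + 5*h^2*s^2 - 21*h*s^4 - 17*h*s^3 - 21*s^4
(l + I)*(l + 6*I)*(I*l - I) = I*l^3 - 7*l^2 - I*l^2 + 7*l - 6*I*l + 6*I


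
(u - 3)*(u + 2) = u^2 - u - 6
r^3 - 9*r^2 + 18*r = r*(r - 6)*(r - 3)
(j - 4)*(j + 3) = j^2 - j - 12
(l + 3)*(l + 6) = l^2 + 9*l + 18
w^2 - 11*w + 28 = (w - 7)*(w - 4)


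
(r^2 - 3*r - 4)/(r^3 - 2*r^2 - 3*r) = (r - 4)/(r*(r - 3))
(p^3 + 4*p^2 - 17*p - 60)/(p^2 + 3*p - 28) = (p^2 + 8*p + 15)/(p + 7)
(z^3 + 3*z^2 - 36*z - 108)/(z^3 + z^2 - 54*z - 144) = (z - 6)/(z - 8)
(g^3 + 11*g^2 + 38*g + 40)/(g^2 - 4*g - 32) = (g^2 + 7*g + 10)/(g - 8)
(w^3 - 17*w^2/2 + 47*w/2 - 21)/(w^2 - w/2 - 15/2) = (2*w^2 - 11*w + 14)/(2*w + 5)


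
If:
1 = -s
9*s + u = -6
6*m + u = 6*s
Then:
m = -3/2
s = -1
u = 3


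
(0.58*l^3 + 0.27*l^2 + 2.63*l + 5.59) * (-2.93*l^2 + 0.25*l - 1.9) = -1.6994*l^5 - 0.6461*l^4 - 8.7404*l^3 - 16.2342*l^2 - 3.5995*l - 10.621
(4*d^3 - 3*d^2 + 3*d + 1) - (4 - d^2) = 4*d^3 - 2*d^2 + 3*d - 3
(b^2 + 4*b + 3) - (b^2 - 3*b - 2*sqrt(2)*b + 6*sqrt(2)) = 2*sqrt(2)*b + 7*b - 6*sqrt(2) + 3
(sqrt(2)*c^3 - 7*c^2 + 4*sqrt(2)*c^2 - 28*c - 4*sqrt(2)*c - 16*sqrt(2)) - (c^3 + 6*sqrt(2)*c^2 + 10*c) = -c^3 + sqrt(2)*c^3 - 7*c^2 - 2*sqrt(2)*c^2 - 38*c - 4*sqrt(2)*c - 16*sqrt(2)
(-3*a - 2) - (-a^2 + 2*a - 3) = a^2 - 5*a + 1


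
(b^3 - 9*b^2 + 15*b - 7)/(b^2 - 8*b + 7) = b - 1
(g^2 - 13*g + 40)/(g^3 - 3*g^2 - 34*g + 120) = (g - 8)/(g^2 + 2*g - 24)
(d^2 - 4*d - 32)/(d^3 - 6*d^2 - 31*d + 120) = (d + 4)/(d^2 + 2*d - 15)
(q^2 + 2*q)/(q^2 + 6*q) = (q + 2)/(q + 6)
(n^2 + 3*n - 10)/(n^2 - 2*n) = (n + 5)/n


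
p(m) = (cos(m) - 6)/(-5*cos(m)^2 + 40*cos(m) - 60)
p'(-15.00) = 0.02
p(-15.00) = 0.07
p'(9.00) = -0.00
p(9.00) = 0.07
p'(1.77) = -0.04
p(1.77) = 0.09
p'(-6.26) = -0.00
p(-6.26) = 0.20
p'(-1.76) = 0.04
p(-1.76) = 0.09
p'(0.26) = -0.05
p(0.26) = 0.19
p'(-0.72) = 0.08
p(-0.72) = 0.16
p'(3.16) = 0.00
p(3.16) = 0.07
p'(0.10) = -0.02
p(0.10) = 0.20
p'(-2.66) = 0.01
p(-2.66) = 0.07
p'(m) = (-10*sin(m)*cos(m) + 40*sin(m))*(cos(m) - 6)/(-5*cos(m)^2 + 40*cos(m) - 60)^2 - sin(m)/(-5*cos(m)^2 + 40*cos(m) - 60) = -sin(m)/(5*(cos(m) - 2)^2)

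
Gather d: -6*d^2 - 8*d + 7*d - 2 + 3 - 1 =-6*d^2 - d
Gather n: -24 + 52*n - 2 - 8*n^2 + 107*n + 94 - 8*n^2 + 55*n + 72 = -16*n^2 + 214*n + 140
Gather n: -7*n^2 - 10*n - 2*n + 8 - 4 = -7*n^2 - 12*n + 4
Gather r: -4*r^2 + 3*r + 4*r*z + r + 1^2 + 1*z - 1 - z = -4*r^2 + r*(4*z + 4)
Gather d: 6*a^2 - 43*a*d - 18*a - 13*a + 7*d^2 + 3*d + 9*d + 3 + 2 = 6*a^2 - 31*a + 7*d^2 + d*(12 - 43*a) + 5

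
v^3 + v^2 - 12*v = v*(v - 3)*(v + 4)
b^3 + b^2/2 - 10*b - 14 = (b - 7/2)*(b + 2)^2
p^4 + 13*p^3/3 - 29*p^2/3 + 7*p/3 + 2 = (p - 1)^2*(p + 1/3)*(p + 6)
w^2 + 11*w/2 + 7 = (w + 2)*(w + 7/2)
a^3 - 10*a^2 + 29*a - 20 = (a - 5)*(a - 4)*(a - 1)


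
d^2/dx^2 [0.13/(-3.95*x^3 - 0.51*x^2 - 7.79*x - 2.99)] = ((3.081*x + 0.1326)*(3.95*x^3 + 0.51*x^2 + 7.79*x + 2.99) - 0.13*(11.85*x^2 + 1.02*x + 7.79)*(23.7*x^2 + 2.04*x + 15.58))/(3.95*x^3 + 0.51*x^2 + 7.79*x + 2.99)^3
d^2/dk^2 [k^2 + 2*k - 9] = 2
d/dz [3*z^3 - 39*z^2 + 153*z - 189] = 9*z^2 - 78*z + 153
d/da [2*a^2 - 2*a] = 4*a - 2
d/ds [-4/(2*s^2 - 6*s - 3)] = 8*(2*s - 3)/(-2*s^2 + 6*s + 3)^2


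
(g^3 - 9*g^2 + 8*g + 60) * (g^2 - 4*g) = g^5 - 13*g^4 + 44*g^3 + 28*g^2 - 240*g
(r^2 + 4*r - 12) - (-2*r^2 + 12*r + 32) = 3*r^2 - 8*r - 44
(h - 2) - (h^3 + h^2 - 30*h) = -h^3 - h^2 + 31*h - 2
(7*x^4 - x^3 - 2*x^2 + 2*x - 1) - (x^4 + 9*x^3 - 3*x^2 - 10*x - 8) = 6*x^4 - 10*x^3 + x^2 + 12*x + 7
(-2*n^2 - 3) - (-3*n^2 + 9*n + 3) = n^2 - 9*n - 6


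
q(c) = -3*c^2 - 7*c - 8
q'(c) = -6*c - 7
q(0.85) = -16.12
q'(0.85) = -12.10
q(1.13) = -19.74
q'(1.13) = -13.78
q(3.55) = -70.66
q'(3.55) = -28.30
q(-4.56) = -38.46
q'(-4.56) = 20.36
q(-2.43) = -8.70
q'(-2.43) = 7.58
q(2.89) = -53.29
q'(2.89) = -24.34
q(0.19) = -9.44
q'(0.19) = -8.14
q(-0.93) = -4.08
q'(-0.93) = -1.42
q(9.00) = -314.00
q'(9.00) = -61.00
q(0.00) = -8.00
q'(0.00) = -7.00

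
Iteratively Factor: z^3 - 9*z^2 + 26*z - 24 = (z - 3)*(z^2 - 6*z + 8) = (z - 3)*(z - 2)*(z - 4)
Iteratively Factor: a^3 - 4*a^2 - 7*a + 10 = (a - 5)*(a^2 + a - 2) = (a - 5)*(a - 1)*(a + 2)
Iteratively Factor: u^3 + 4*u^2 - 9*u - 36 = (u - 3)*(u^2 + 7*u + 12) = (u - 3)*(u + 4)*(u + 3)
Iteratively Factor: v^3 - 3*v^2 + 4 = (v - 2)*(v^2 - v - 2) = (v - 2)*(v + 1)*(v - 2)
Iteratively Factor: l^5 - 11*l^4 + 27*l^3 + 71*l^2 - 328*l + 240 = (l + 3)*(l^4 - 14*l^3 + 69*l^2 - 136*l + 80) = (l - 4)*(l + 3)*(l^3 - 10*l^2 + 29*l - 20) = (l - 5)*(l - 4)*(l + 3)*(l^2 - 5*l + 4) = (l - 5)*(l - 4)*(l - 1)*(l + 3)*(l - 4)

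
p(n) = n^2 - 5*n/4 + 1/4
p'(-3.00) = -7.25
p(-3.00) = 13.00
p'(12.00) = 22.75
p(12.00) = 129.25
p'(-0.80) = -2.85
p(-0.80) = 1.89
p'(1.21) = 1.17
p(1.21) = 0.20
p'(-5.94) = -13.13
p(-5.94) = 42.96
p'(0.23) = -0.79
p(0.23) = 0.02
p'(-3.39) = -8.03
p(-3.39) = 15.98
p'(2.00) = 2.75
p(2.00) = 1.75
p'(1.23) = 1.21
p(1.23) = 0.23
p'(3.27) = 5.29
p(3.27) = 6.86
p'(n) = 2*n - 5/4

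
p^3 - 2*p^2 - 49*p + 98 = (p - 7)*(p - 2)*(p + 7)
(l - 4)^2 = l^2 - 8*l + 16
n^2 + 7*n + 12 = (n + 3)*(n + 4)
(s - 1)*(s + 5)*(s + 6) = s^3 + 10*s^2 + 19*s - 30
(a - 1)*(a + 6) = a^2 + 5*a - 6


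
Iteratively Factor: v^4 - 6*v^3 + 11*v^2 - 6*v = (v - 1)*(v^3 - 5*v^2 + 6*v) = (v - 3)*(v - 1)*(v^2 - 2*v) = (v - 3)*(v - 2)*(v - 1)*(v)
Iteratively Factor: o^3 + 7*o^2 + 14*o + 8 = (o + 1)*(o^2 + 6*o + 8) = (o + 1)*(o + 2)*(o + 4)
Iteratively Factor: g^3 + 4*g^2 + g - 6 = (g + 3)*(g^2 + g - 2) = (g + 2)*(g + 3)*(g - 1)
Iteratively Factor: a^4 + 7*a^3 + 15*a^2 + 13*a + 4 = (a + 4)*(a^3 + 3*a^2 + 3*a + 1) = (a + 1)*(a + 4)*(a^2 + 2*a + 1) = (a + 1)^2*(a + 4)*(a + 1)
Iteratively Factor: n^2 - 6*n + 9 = (n - 3)*(n - 3)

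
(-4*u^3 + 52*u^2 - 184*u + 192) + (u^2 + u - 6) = -4*u^3 + 53*u^2 - 183*u + 186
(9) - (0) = 9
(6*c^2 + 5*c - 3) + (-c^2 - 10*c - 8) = 5*c^2 - 5*c - 11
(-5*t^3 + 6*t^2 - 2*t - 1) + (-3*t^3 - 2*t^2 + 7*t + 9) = -8*t^3 + 4*t^2 + 5*t + 8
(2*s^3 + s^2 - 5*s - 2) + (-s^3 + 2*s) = s^3 + s^2 - 3*s - 2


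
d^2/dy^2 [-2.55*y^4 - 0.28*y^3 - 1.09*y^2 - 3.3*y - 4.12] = -30.6*y^2 - 1.68*y - 2.18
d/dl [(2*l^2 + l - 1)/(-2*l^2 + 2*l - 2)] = 3*l*(l - 2)/(2*(l^4 - 2*l^3 + 3*l^2 - 2*l + 1))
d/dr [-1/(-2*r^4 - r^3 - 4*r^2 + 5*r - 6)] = (-8*r^3 - 3*r^2 - 8*r + 5)/(2*r^4 + r^3 + 4*r^2 - 5*r + 6)^2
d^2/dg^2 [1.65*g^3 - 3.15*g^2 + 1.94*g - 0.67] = 9.9*g - 6.3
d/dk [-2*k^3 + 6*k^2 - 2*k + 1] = -6*k^2 + 12*k - 2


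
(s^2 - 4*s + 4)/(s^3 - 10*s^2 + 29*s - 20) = (s^2 - 4*s + 4)/(s^3 - 10*s^2 + 29*s - 20)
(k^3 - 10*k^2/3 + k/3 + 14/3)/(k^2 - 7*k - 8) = (3*k^2 - 13*k + 14)/(3*(k - 8))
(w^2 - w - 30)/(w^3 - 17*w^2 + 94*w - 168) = (w + 5)/(w^2 - 11*w + 28)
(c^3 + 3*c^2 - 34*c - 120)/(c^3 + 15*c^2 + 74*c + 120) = (c - 6)/(c + 6)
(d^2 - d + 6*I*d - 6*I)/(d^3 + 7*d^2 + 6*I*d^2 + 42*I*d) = (d - 1)/(d*(d + 7))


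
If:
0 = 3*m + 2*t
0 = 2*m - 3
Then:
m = 3/2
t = -9/4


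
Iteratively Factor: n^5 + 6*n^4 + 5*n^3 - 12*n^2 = (n + 4)*(n^4 + 2*n^3 - 3*n^2) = (n + 3)*(n + 4)*(n^3 - n^2) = n*(n + 3)*(n + 4)*(n^2 - n) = n*(n - 1)*(n + 3)*(n + 4)*(n)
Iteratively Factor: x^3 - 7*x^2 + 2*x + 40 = (x + 2)*(x^2 - 9*x + 20) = (x - 4)*(x + 2)*(x - 5)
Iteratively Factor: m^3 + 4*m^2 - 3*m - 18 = (m + 3)*(m^2 + m - 6) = (m + 3)^2*(m - 2)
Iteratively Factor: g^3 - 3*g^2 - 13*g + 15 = (g - 1)*(g^2 - 2*g - 15) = (g - 5)*(g - 1)*(g + 3)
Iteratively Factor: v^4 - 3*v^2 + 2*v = (v - 1)*(v^3 + v^2 - 2*v) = v*(v - 1)*(v^2 + v - 2) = v*(v - 1)*(v + 2)*(v - 1)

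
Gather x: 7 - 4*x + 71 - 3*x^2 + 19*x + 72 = -3*x^2 + 15*x + 150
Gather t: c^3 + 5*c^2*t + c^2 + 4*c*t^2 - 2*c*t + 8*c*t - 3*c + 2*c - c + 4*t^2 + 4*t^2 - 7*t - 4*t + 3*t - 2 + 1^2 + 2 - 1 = c^3 + c^2 - 2*c + t^2*(4*c + 8) + t*(5*c^2 + 6*c - 8)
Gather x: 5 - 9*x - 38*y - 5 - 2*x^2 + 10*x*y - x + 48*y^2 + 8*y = -2*x^2 + x*(10*y - 10) + 48*y^2 - 30*y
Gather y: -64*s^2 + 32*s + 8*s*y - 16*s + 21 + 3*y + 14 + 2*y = -64*s^2 + 16*s + y*(8*s + 5) + 35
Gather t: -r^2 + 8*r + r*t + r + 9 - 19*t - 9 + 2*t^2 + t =-r^2 + 9*r + 2*t^2 + t*(r - 18)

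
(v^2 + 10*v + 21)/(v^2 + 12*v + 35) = (v + 3)/(v + 5)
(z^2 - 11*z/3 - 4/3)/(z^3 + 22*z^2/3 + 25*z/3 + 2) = (z - 4)/(z^2 + 7*z + 6)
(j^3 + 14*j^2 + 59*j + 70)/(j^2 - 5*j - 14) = (j^2 + 12*j + 35)/(j - 7)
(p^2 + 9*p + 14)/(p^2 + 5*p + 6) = (p + 7)/(p + 3)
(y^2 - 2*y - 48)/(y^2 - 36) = (y - 8)/(y - 6)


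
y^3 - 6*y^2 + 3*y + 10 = (y - 5)*(y - 2)*(y + 1)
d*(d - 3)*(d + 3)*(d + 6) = d^4 + 6*d^3 - 9*d^2 - 54*d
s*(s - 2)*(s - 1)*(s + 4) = s^4 + s^3 - 10*s^2 + 8*s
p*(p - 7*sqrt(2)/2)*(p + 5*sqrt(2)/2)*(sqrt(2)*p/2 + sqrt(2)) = sqrt(2)*p^4/2 - p^3 + sqrt(2)*p^3 - 35*sqrt(2)*p^2/4 - 2*p^2 - 35*sqrt(2)*p/2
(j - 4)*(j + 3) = j^2 - j - 12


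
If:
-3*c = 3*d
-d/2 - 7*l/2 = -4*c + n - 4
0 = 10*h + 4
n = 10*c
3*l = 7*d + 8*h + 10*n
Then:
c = 58/855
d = -58/855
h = -2/5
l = 886/855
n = 116/171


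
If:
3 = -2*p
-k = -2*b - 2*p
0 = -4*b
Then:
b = 0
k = -3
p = -3/2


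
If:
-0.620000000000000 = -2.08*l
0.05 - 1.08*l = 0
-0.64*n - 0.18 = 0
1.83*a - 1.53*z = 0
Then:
No Solution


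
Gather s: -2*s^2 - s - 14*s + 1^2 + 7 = -2*s^2 - 15*s + 8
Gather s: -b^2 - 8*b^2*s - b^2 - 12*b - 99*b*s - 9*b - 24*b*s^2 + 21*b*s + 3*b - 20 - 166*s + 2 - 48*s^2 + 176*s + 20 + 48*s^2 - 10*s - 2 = -2*b^2 - 24*b*s^2 - 18*b + s*(-8*b^2 - 78*b)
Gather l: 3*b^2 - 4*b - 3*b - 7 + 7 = 3*b^2 - 7*b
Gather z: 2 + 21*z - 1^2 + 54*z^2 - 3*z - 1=54*z^2 + 18*z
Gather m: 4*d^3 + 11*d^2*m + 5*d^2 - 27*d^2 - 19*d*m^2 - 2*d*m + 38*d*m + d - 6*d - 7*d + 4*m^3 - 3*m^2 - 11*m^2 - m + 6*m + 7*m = 4*d^3 - 22*d^2 - 12*d + 4*m^3 + m^2*(-19*d - 14) + m*(11*d^2 + 36*d + 12)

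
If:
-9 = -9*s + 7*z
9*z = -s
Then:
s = 81/88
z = -9/88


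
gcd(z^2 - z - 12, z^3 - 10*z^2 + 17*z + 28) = z - 4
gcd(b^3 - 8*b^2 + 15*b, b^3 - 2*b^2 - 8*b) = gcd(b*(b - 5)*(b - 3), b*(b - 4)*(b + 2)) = b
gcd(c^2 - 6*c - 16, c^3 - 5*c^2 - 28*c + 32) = c - 8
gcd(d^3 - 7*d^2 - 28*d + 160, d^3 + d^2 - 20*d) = d^2 + d - 20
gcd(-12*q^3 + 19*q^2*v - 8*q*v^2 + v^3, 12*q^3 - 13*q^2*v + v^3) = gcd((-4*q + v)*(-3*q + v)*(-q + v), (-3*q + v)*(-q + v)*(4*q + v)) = 3*q^2 - 4*q*v + v^2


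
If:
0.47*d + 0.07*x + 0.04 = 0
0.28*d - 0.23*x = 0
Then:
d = -0.07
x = -0.09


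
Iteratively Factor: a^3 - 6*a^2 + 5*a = (a)*(a^2 - 6*a + 5) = a*(a - 1)*(a - 5)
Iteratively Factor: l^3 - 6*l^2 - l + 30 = (l - 5)*(l^2 - l - 6) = (l - 5)*(l + 2)*(l - 3)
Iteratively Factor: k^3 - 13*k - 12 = (k + 1)*(k^2 - k - 12) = (k + 1)*(k + 3)*(k - 4)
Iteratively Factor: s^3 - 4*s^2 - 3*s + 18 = (s - 3)*(s^2 - s - 6) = (s - 3)*(s + 2)*(s - 3)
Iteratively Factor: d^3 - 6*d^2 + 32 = (d - 4)*(d^2 - 2*d - 8) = (d - 4)*(d + 2)*(d - 4)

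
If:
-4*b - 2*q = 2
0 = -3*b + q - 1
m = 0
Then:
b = -2/5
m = 0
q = -1/5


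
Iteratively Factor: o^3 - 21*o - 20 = (o + 4)*(o^2 - 4*o - 5) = (o + 1)*(o + 4)*(o - 5)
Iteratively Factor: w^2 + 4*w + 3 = (w + 1)*(w + 3)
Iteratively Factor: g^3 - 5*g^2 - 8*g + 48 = (g - 4)*(g^2 - g - 12) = (g - 4)^2*(g + 3)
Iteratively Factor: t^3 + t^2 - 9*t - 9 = (t + 3)*(t^2 - 2*t - 3) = (t - 3)*(t + 3)*(t + 1)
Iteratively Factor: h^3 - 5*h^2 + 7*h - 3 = (h - 1)*(h^2 - 4*h + 3) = (h - 3)*(h - 1)*(h - 1)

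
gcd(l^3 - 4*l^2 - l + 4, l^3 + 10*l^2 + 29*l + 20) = l + 1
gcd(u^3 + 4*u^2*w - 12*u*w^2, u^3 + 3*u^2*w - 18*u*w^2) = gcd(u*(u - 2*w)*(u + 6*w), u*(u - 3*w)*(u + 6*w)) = u^2 + 6*u*w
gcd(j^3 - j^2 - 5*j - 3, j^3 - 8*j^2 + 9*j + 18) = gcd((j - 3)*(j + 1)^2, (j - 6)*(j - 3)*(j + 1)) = j^2 - 2*j - 3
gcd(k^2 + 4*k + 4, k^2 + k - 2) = k + 2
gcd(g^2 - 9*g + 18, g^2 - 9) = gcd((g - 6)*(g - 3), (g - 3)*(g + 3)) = g - 3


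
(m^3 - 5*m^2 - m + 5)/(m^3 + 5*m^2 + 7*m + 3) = (m^2 - 6*m + 5)/(m^2 + 4*m + 3)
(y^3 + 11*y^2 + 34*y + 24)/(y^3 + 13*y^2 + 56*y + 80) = (y^2 + 7*y + 6)/(y^2 + 9*y + 20)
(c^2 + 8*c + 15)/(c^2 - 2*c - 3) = (c^2 + 8*c + 15)/(c^2 - 2*c - 3)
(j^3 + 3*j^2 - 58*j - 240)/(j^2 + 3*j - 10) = (j^2 - 2*j - 48)/(j - 2)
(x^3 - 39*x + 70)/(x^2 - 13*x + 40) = (x^2 + 5*x - 14)/(x - 8)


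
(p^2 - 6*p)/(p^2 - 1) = p*(p - 6)/(p^2 - 1)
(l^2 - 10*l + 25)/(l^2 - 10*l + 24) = (l^2 - 10*l + 25)/(l^2 - 10*l + 24)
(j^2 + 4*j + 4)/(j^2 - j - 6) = (j + 2)/(j - 3)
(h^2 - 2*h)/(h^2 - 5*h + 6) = h/(h - 3)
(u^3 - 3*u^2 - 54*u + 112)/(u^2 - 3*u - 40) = (u^2 + 5*u - 14)/(u + 5)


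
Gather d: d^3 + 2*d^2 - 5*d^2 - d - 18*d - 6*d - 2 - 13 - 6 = d^3 - 3*d^2 - 25*d - 21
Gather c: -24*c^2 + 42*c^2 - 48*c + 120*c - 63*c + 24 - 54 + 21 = 18*c^2 + 9*c - 9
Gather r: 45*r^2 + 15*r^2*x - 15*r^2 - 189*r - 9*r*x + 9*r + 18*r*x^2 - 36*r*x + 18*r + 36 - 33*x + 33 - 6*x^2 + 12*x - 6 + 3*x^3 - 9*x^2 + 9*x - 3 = r^2*(15*x + 30) + r*(18*x^2 - 45*x - 162) + 3*x^3 - 15*x^2 - 12*x + 60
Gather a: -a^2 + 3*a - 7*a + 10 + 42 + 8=-a^2 - 4*a + 60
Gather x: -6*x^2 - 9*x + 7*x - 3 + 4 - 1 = -6*x^2 - 2*x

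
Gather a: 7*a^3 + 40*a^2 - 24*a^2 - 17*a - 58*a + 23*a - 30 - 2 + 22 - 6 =7*a^3 + 16*a^2 - 52*a - 16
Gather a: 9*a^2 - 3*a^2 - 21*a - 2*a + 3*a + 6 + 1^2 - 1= 6*a^2 - 20*a + 6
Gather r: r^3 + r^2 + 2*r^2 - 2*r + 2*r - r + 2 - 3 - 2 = r^3 + 3*r^2 - r - 3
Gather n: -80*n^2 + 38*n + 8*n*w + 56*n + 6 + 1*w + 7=-80*n^2 + n*(8*w + 94) + w + 13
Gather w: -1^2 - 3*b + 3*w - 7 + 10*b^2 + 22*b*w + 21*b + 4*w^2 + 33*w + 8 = 10*b^2 + 18*b + 4*w^2 + w*(22*b + 36)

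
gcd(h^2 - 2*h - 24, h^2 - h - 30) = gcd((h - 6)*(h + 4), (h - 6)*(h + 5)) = h - 6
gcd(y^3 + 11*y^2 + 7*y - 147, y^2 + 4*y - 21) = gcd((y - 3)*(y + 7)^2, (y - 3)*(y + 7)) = y^2 + 4*y - 21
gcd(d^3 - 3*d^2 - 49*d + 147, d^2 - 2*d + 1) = 1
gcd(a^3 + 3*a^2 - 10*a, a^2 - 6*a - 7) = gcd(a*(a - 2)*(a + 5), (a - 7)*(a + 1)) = 1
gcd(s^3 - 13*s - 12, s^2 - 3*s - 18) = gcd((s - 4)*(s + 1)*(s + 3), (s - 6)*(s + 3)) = s + 3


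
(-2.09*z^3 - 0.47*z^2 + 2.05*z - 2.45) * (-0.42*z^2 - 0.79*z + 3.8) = 0.8778*z^5 + 1.8485*z^4 - 8.4317*z^3 - 2.3765*z^2 + 9.7255*z - 9.31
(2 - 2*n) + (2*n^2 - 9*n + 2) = 2*n^2 - 11*n + 4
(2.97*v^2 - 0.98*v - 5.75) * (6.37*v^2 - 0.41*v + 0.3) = 18.9189*v^4 - 7.4603*v^3 - 35.3347*v^2 + 2.0635*v - 1.725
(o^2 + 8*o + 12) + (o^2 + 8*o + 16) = 2*o^2 + 16*o + 28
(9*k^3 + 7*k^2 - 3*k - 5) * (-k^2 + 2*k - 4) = -9*k^5 + 11*k^4 - 19*k^3 - 29*k^2 + 2*k + 20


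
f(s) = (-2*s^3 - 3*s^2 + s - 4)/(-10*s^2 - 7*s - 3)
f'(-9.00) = 0.20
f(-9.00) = -1.60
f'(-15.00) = 0.20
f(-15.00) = -2.82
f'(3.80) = 0.20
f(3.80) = 0.88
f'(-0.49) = 2.32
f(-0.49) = 2.52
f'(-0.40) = 0.11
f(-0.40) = 2.64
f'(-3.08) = 0.28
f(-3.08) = -0.30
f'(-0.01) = -3.54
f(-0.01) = 1.37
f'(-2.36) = 0.36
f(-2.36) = -0.08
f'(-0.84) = 2.81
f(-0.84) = 1.38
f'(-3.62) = 0.25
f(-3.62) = -0.44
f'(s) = (20*s + 7)*(-2*s^3 - 3*s^2 + s - 4)/(-10*s^2 - 7*s - 3)^2 + (-6*s^2 - 6*s + 1)/(-10*s^2 - 7*s - 3) = (20*s^4 + 28*s^3 + 49*s^2 - 62*s - 31)/(100*s^4 + 140*s^3 + 109*s^2 + 42*s + 9)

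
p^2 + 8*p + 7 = (p + 1)*(p + 7)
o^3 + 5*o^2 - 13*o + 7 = (o - 1)^2*(o + 7)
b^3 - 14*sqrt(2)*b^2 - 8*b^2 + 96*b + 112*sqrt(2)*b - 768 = (b - 8)*(b - 8*sqrt(2))*(b - 6*sqrt(2))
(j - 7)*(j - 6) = j^2 - 13*j + 42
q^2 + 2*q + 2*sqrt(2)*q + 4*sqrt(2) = (q + 2)*(q + 2*sqrt(2))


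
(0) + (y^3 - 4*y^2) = y^3 - 4*y^2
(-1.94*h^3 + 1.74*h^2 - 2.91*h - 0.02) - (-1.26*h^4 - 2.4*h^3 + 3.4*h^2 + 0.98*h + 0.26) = 1.26*h^4 + 0.46*h^3 - 1.66*h^2 - 3.89*h - 0.28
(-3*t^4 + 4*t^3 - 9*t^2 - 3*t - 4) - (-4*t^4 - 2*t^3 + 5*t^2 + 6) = t^4 + 6*t^3 - 14*t^2 - 3*t - 10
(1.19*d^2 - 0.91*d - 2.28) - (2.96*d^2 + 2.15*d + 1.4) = -1.77*d^2 - 3.06*d - 3.68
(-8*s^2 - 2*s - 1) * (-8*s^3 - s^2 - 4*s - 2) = 64*s^5 + 24*s^4 + 42*s^3 + 25*s^2 + 8*s + 2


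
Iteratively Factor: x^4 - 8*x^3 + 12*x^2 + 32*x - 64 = (x - 2)*(x^3 - 6*x^2 + 32) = (x - 2)*(x + 2)*(x^2 - 8*x + 16) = (x - 4)*(x - 2)*(x + 2)*(x - 4)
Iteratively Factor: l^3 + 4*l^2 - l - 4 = (l + 1)*(l^2 + 3*l - 4) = (l - 1)*(l + 1)*(l + 4)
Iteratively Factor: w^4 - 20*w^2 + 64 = (w - 4)*(w^3 + 4*w^2 - 4*w - 16) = (w - 4)*(w + 2)*(w^2 + 2*w - 8) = (w - 4)*(w - 2)*(w + 2)*(w + 4)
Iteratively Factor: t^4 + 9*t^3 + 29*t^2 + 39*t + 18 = (t + 3)*(t^3 + 6*t^2 + 11*t + 6) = (t + 1)*(t + 3)*(t^2 + 5*t + 6) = (t + 1)*(t + 2)*(t + 3)*(t + 3)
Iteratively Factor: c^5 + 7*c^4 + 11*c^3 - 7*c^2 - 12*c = (c + 4)*(c^4 + 3*c^3 - c^2 - 3*c) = (c - 1)*(c + 4)*(c^3 + 4*c^2 + 3*c) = c*(c - 1)*(c + 4)*(c^2 + 4*c + 3) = c*(c - 1)*(c + 1)*(c + 4)*(c + 3)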